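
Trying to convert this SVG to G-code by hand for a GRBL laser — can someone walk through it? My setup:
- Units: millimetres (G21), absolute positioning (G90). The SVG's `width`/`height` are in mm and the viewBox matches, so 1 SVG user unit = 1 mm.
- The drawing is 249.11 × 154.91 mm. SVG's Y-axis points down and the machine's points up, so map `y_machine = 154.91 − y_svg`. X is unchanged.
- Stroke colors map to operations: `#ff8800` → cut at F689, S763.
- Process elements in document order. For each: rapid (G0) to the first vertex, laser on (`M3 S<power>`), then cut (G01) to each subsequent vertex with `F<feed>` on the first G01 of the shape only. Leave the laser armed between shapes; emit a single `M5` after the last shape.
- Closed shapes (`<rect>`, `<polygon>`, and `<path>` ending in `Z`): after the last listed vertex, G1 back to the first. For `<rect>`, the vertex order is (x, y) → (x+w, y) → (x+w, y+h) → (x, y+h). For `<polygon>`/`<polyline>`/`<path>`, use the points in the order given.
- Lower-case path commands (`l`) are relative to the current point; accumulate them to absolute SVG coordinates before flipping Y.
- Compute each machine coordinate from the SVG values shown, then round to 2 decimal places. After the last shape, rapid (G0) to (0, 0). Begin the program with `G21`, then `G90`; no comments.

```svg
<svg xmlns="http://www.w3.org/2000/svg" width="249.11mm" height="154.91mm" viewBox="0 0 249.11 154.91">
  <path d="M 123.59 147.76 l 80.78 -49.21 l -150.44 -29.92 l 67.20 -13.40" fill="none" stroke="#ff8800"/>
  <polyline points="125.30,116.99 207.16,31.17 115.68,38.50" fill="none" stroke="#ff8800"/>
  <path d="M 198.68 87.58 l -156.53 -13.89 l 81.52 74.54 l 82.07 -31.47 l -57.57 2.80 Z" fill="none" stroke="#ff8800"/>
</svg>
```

1 u = 1 mm; y_m = 154.91 − y.

[1] `<path>` open polyline, #ff8800→cut S763 F689: (123.59,7.15) → (204.37,56.36) → (53.93,86.28) → (121.13,99.68)

[2] `<polyline>` open polyline, #ff8800→cut S763 F689: (125.30,37.92) → (207.16,123.74) → (115.68,116.41)

[3] `<path>` closed polygon, #ff8800→cut S763 F689: (198.68,67.33) → (42.15,81.22) → (123.67,6.68) → (205.74,38.15) → (148.17,35.35) → (198.68,67.33) (closed)

G21
G90
G0 X123.59 Y7.15
M3 S763
G01 X204.37 Y56.36 F689
G01 X53.93 Y86.28
G01 X121.13 Y99.68
G0 X125.30 Y37.92
M3 S763
G01 X207.16 Y123.74 F689
G01 X115.68 Y116.41
G0 X198.68 Y67.33
M3 S763
G01 X42.15 Y81.22 F689
G01 X123.67 Y6.68
G01 X205.74 Y38.15
G01 X148.17 Y35.35
G01 X198.68 Y67.33
M5
G0 X0.00 Y0.00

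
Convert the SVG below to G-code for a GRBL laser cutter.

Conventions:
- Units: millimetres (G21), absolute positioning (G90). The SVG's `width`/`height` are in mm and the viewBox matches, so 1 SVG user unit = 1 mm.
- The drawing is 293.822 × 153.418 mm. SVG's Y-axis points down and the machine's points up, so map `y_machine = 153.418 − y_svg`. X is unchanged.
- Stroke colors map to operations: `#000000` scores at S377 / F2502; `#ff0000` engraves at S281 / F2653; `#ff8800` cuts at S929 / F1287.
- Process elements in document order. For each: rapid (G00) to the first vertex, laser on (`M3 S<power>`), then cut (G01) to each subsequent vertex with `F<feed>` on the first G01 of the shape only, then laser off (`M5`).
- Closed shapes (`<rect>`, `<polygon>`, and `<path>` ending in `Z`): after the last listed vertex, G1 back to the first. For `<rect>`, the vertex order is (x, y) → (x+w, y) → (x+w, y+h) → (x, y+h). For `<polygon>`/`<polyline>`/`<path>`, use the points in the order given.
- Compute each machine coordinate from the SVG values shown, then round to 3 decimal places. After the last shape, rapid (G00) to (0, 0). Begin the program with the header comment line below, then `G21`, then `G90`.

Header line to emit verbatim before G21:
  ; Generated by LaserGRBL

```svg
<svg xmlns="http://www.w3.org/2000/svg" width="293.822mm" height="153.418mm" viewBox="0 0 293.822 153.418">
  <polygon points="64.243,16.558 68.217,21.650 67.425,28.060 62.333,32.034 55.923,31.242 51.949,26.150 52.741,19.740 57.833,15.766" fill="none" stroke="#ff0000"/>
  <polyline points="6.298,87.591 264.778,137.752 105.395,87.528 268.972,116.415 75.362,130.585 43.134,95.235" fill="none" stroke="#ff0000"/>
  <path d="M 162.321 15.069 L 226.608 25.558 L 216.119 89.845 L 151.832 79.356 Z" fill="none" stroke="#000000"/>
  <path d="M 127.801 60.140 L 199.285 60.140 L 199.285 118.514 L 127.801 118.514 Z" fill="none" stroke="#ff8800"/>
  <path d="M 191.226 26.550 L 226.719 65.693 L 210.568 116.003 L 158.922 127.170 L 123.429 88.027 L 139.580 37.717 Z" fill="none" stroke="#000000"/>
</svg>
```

; Generated by LaserGRBL
G21
G90
G00 X64.243 Y136.860
M3 S281
G01 X68.217 Y131.768 F2653
G01 X67.425 Y125.358
G01 X62.333 Y121.384
G01 X55.923 Y122.176
G01 X51.949 Y127.268
G01 X52.741 Y133.678
G01 X57.833 Y137.652
G01 X64.243 Y136.860
M5
G00 X6.298 Y65.827
M3 S281
G01 X264.778 Y15.666 F2653
G01 X105.395 Y65.890
G01 X268.972 Y37.003
G01 X75.362 Y22.833
G01 X43.134 Y58.183
M5
G00 X162.321 Y138.349
M3 S377
G01 X226.608 Y127.860 F2502
G01 X216.119 Y63.573
G01 X151.832 Y74.062
G01 X162.321 Y138.349
M5
G00 X127.801 Y93.278
M3 S929
G01 X199.285 Y93.278 F1287
G01 X199.285 Y34.904
G01 X127.801 Y34.904
G01 X127.801 Y93.278
M5
G00 X191.226 Y126.868
M3 S377
G01 X226.719 Y87.725 F2502
G01 X210.568 Y37.415
G01 X158.922 Y26.248
G01 X123.429 Y65.391
G01 X139.580 Y115.701
G01 X191.226 Y126.868
M5
G00 X0.000 Y0.000

1 u = 1 mm; y_m = 153.418 − y.

[1] `<polygon>` regular polygon, #ff0000→engrave S281 F2653: (64.243,136.860) → (68.217,131.768) → (67.425,125.358) → (62.333,121.384) → (55.923,122.176) → (51.949,127.268) → (52.741,133.678) → (57.833,137.652) → (64.243,136.860) (closed)

[2] `<polyline>` open polyline, #ff0000→engrave S281 F2653: (6.298,65.827) → (264.778,15.666) → (105.395,65.890) → (268.972,37.003) → (75.362,22.833) → (43.134,58.183)

[3] `<path>` regular polygon, #000000→score S377 F2502: (162.321,138.349) → (226.608,127.860) → (216.119,63.573) → (151.832,74.062) → (162.321,138.349) (closed)

[4] `<path>` rectangle, #ff8800→cut S929 F1287: (127.801,93.278) → (199.285,93.278) → (199.285,34.904) → (127.801,34.904) → (127.801,93.278) (closed)

[5] `<path>` regular polygon, #000000→score S377 F2502: (191.226,126.868) → (226.719,87.725) → (210.568,37.415) → (158.922,26.248) → (123.429,65.391) → (139.580,115.701) → (191.226,126.868) (closed)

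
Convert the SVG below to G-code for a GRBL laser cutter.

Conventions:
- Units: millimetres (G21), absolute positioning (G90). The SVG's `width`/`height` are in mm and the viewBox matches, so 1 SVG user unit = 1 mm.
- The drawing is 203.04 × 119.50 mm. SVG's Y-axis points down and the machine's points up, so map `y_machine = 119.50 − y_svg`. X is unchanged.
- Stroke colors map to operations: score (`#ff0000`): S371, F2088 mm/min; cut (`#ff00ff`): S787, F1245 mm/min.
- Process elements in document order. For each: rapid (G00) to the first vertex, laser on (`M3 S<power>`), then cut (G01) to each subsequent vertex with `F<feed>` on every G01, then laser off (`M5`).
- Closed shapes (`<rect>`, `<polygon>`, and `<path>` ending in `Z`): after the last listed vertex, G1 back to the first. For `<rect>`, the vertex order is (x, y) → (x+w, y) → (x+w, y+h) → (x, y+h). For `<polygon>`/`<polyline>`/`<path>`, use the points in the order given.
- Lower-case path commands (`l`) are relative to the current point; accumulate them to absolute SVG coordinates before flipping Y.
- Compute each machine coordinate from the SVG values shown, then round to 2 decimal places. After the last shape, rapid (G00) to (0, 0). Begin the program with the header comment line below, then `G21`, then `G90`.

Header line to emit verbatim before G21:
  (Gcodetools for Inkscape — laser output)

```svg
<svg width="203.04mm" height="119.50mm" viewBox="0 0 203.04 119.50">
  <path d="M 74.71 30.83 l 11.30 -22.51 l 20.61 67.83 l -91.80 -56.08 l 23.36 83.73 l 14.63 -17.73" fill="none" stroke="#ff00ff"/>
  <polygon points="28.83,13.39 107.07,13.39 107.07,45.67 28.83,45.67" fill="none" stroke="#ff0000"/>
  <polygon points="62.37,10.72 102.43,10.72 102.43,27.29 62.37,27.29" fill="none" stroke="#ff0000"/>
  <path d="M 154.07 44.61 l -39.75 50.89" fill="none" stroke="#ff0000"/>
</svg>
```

Since the viewBox matches the mm dimensions, user units are millimetres directly. The only transform is the Y-flip y_m = 119.50 − y_svg.

Shape 1 is a open polyline drawn with `<path>`. Its stroke #ff00ff means cut at S787, F1245. After flipping Y the toolpath is (74.71,88.67) → (86.01,111.18) → (106.62,43.35) → (14.82,99.43) → (38.18,15.70) → (52.81,33.43).

Shape 2 is a rectangle drawn with `<polygon>`. Its stroke #ff0000 means score at S371, F2088. After flipping Y the toolpath is (28.83,106.11) → (107.07,106.11) → (107.07,73.83) → (28.83,73.83) → (28.83,106.11), returning to the start.

Shape 3 is a rectangle drawn with `<polygon>`. Its stroke #ff0000 means score at S371, F2088. After flipping Y the toolpath is (62.37,108.78) → (102.43,108.78) → (102.43,92.21) → (62.37,92.21) → (62.37,108.78), returning to the start.

Shape 4 is a line segment drawn with `<path>`. Its stroke #ff0000 means score at S371, F2088. After flipping Y the toolpath is (154.07,74.89) → (114.32,24.00).

(Gcodetools for Inkscape — laser output)
G21
G90
G00 X74.71 Y88.67
M3 S787
G01 X86.01 Y111.18 F1245
G01 X106.62 Y43.35 F1245
G01 X14.82 Y99.43 F1245
G01 X38.18 Y15.70 F1245
G01 X52.81 Y33.43 F1245
M5
G00 X28.83 Y106.11
M3 S371
G01 X107.07 Y106.11 F2088
G01 X107.07 Y73.83 F2088
G01 X28.83 Y73.83 F2088
G01 X28.83 Y106.11 F2088
M5
G00 X62.37 Y108.78
M3 S371
G01 X102.43 Y108.78 F2088
G01 X102.43 Y92.21 F2088
G01 X62.37 Y92.21 F2088
G01 X62.37 Y108.78 F2088
M5
G00 X154.07 Y74.89
M3 S371
G01 X114.32 Y24.00 F2088
M5
G00 X0.00 Y0.00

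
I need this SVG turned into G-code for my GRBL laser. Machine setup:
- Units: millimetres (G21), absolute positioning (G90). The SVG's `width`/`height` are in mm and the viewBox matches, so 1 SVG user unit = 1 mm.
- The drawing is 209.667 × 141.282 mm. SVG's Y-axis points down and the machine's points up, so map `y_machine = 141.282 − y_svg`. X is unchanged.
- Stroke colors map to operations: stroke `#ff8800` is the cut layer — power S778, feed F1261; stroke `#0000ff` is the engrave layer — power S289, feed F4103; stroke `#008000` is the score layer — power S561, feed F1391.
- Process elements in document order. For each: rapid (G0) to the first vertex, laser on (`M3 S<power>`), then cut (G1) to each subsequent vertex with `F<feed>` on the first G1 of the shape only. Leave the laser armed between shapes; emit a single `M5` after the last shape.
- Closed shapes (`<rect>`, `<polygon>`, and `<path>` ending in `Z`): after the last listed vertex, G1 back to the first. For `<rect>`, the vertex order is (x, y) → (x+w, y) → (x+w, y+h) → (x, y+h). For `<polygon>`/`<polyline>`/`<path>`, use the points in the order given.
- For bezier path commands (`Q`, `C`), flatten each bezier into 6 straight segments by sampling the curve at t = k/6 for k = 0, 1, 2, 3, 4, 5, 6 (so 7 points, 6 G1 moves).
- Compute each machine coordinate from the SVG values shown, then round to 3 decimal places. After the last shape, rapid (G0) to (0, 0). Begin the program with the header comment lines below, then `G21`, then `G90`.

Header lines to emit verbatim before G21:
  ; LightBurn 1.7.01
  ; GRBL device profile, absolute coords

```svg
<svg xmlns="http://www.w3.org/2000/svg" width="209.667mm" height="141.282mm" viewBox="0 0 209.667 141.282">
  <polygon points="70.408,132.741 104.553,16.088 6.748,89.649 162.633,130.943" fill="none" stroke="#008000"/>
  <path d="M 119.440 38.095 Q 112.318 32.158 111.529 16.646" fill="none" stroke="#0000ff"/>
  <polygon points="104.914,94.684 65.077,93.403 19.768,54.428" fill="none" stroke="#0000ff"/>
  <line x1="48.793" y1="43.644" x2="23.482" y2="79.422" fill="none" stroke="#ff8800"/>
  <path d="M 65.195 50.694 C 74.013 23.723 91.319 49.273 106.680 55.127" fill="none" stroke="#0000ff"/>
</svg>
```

Since the viewBox matches the mm dimensions, user units are millimetres directly. The only transform is the Y-flip y_m = 141.282 − y_svg.

Shape 1 is a closed polygon drawn with `<polygon>`. Its stroke #008000 means score at S561, F1391. After flipping Y the toolpath is (70.408,8.541) → (104.553,125.194) → (6.748,51.633) → (162.633,10.339) → (70.408,8.541), returning to the start.

Shape 2 is a quadratic bezier drawn with `<path>`. Its stroke #0000ff means engrave at S289, F4103. After flipping Y the toolpath is (119.440,103.187) → (117.242,105.432) → (115.396,108.209) → (113.901,111.518) → (112.759,115.359) → (111.968,119.731) → (111.529,124.636).

Shape 3 is a closed polygon drawn with `<polygon>`. Its stroke #0000ff means engrave at S289, F4103. After flipping Y the toolpath is (104.914,46.598) → (65.077,47.879) → (19.768,86.854) → (104.914,46.598), returning to the start.

Shape 4 is a line segment drawn with `<line>`. Its stroke #ff8800 means cut at S778, F1261. After flipping Y the toolpath is (48.793,97.638) → (23.482,61.860).

Shape 5 is a cubic bezier drawn with `<path>`. Its stroke #0000ff means engrave at S289, F4103. After flipping Y the toolpath is (65.195,90.588) → (70.263,100.031) → (76.456,102.727) → (83.484,100.681) → (91.057,95.900) → (98.886,90.389) → (106.680,86.155).

; LightBurn 1.7.01
; GRBL device profile, absolute coords
G21
G90
G0 X70.408 Y8.541
M3 S561
G1 X104.553 Y125.194 F1391
G1 X6.748 Y51.633
G1 X162.633 Y10.339
G1 X70.408 Y8.541
G0 X119.440 Y103.187
M3 S289
G1 X117.242 Y105.432 F4103
G1 X115.396 Y108.209
G1 X113.901 Y111.518
G1 X112.759 Y115.359
G1 X111.968 Y119.731
G1 X111.529 Y124.636
G0 X104.914 Y46.598
M3 S289
G1 X65.077 Y47.879 F4103
G1 X19.768 Y86.854
G1 X104.914 Y46.598
G0 X48.793 Y97.638
M3 S778
G1 X23.482 Y61.860 F1261
G0 X65.195 Y90.588
M3 S289
G1 X70.263 Y100.031 F4103
G1 X76.456 Y102.727
G1 X83.484 Y100.681
G1 X91.057 Y95.900
G1 X98.886 Y90.389
G1 X106.680 Y86.155
M5
G0 X0.000 Y0.000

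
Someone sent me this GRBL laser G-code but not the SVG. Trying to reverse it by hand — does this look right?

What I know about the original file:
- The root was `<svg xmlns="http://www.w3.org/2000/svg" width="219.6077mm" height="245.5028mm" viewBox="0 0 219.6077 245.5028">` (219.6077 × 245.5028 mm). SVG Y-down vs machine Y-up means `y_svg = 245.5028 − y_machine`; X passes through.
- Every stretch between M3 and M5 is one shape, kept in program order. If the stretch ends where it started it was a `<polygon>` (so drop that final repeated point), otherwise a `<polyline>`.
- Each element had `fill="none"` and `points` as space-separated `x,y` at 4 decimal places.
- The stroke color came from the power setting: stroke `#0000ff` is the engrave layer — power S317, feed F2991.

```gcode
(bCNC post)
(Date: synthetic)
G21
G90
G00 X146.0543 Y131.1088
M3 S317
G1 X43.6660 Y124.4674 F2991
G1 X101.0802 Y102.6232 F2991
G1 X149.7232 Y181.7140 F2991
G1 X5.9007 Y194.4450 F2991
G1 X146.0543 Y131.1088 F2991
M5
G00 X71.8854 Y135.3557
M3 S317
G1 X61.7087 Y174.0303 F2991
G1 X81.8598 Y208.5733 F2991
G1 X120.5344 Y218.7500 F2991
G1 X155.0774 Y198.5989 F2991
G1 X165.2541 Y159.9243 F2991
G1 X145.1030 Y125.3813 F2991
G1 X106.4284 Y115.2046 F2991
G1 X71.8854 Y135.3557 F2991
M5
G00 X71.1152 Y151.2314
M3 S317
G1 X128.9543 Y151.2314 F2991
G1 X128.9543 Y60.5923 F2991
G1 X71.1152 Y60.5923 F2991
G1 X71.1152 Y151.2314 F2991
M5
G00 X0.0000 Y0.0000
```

Machine Y-up, SVG Y-down with viewBox height 245.5028, so y_svg = 245.5028 − y_machine; X carries over. Every run uses S317, so all elements get stroke `#0000ff` (engrave).

Run 1: The run returns to its start, so emit a `<polygon>` with points (Y-flipped): 146.0543,114.3940 43.6660,121.0354 101.0802,142.8796 149.7232,63.7888 5.9007,51.0578.

Run 2: The run returns to its start, so emit a `<polygon>` with points (Y-flipped): 71.8854,110.1471 61.7087,71.4725 81.8598,36.9295 120.5344,26.7528 155.0774,46.9039 165.2541,85.5785 145.1030,120.1215 106.4284,130.2982.

Run 3: The run returns to its start, so emit a `<polygon>` with points (Y-flipped): 71.1152,94.2714 128.9543,94.2714 128.9543,184.9105 71.1152,184.9105.

<svg xmlns="http://www.w3.org/2000/svg" width="219.6077mm" height="245.5028mm" viewBox="0 0 219.6077 245.5028">
  <polygon points="146.0543,114.3940 43.6660,121.0354 101.0802,142.8796 149.7232,63.7888 5.9007,51.0578" fill="none" stroke="#0000ff"/>
  <polygon points="71.8854,110.1471 61.7087,71.4725 81.8598,36.9295 120.5344,26.7528 155.0774,46.9039 165.2541,85.5785 145.1030,120.1215 106.4284,130.2982" fill="none" stroke="#0000ff"/>
  <polygon points="71.1152,94.2714 128.9543,94.2714 128.9543,184.9105 71.1152,184.9105" fill="none" stroke="#0000ff"/>
</svg>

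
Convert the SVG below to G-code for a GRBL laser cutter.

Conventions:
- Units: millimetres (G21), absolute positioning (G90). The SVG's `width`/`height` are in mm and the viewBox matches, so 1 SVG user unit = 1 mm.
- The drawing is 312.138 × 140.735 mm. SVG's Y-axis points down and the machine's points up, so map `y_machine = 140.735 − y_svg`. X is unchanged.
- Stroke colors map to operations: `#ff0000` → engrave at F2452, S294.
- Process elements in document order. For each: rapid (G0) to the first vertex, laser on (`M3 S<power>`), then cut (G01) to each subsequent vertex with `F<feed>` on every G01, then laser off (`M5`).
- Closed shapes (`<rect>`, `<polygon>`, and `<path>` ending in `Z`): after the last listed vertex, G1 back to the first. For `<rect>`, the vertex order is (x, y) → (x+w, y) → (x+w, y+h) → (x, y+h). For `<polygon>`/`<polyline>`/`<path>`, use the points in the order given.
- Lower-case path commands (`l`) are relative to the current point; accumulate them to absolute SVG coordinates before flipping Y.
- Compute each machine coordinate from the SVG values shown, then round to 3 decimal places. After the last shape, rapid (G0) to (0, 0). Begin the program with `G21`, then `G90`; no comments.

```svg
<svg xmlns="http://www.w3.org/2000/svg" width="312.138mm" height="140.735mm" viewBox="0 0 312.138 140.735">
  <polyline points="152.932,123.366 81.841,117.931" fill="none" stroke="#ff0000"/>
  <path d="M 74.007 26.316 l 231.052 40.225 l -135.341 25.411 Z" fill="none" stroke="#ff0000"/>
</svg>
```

G21
G90
G0 X152.932 Y17.369
M3 S294
G01 X81.841 Y22.804 F2452
M5
G0 X74.007 Y114.419
M3 S294
G01 X305.059 Y74.194 F2452
G01 X169.718 Y48.783 F2452
G01 X74.007 Y114.419 F2452
M5
G0 X0.000 Y0.000

1 u = 1 mm; y_m = 140.735 − y.

[1] `<polyline>` line segment, #ff0000→engrave S294 F2452: (152.932,17.369) → (81.841,22.804)

[2] `<path>` closed polygon, #ff0000→engrave S294 F2452: (74.007,114.419) → (305.059,74.194) → (169.718,48.783) → (74.007,114.419) (closed)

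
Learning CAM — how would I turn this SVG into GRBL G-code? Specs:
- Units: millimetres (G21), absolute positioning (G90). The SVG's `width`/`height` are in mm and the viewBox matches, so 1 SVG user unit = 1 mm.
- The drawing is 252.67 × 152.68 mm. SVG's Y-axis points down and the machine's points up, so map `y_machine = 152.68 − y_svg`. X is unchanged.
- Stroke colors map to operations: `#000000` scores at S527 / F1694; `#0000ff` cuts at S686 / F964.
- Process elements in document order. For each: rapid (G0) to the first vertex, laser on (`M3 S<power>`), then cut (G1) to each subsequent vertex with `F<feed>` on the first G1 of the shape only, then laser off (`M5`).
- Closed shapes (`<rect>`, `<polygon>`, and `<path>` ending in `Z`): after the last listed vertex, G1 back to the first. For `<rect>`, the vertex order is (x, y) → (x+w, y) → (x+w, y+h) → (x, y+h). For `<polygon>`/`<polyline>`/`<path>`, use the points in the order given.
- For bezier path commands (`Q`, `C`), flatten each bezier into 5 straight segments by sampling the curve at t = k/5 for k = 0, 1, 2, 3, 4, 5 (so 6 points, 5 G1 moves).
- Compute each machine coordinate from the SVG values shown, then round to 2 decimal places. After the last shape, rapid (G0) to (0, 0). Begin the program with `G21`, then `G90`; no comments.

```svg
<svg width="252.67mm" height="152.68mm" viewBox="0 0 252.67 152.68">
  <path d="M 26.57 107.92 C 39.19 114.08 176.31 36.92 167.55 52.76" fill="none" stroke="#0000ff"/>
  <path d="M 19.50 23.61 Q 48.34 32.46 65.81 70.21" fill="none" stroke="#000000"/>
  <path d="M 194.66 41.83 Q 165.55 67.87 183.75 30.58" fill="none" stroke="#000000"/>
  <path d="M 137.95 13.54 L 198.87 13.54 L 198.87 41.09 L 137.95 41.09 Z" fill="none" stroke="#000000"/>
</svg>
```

viewBox `0 0 252.67 152.68` with mm width/height → 1 unit = 1 mm. Flip: y_m = 152.68 − y_svg.

**Shape 1** — `<path>` cubic bezier, stroke `#0000ff` → cut (S686, F964). Control points (SVG): P0=(26.57,107.92), P1=(39.19,114.08), P2=(176.31,36.92), P3=(167.55,52.76); sampled at t=k/5. Machine vertices: (26.57,44.76) → (46.92,49.65) → (84.17,66.08) → (125.34,85.57) → (157.46,99.67) → (167.55,99.92). Open path.

**Shape 2** — `<path>` quadratic bezier, stroke `#000000` → score (S527, F1694). Control points (SVG): P0=(19.50,23.61), P1=(48.34,32.46), P2=(65.81,70.21); sampled at t=k/5. Machine vertices: (19.50,129.07) → (30.58,124.37) → (40.75,117.37) → (50.01,108.05) → (58.37,96.41) → (65.81,82.47). Open path.

**Shape 3** — `<path>` quadratic bezier, stroke `#000000` → score (S527, F1694). Control points (SVG): P0=(194.66,41.83), P1=(165.55,67.87), P2=(183.75,30.58); sampled at t=k/5. Machine vertices: (194.66,110.85) → (184.91,102.97) → (178.94,100.15) → (176.76,102.40) → (178.36,109.72) → (183.75,122.10). Open path.

**Shape 4** — `<path>` rectangle, stroke `#000000` → score (S527, F1694). Machine vertices: (137.95,139.14) → (198.87,139.14) → (198.87,111.59) → (137.95,111.59) → (137.95,139.14). Closed: final G1 returns to the first vertex.

G21
G90
G0 X26.57 Y44.76
M3 S686
G1 X46.92 Y49.65 F964
G1 X84.17 Y66.08
G1 X125.34 Y85.57
G1 X157.46 Y99.67
G1 X167.55 Y99.92
M5
G0 X19.50 Y129.07
M3 S527
G1 X30.58 Y124.37 F1694
G1 X40.75 Y117.37
G1 X50.01 Y108.05
G1 X58.37 Y96.41
G1 X65.81 Y82.47
M5
G0 X194.66 Y110.85
M3 S527
G1 X184.91 Y102.97 F1694
G1 X178.94 Y100.15
G1 X176.76 Y102.40
G1 X178.36 Y109.72
G1 X183.75 Y122.10
M5
G0 X137.95 Y139.14
M3 S527
G1 X198.87 Y139.14 F1694
G1 X198.87 Y111.59
G1 X137.95 Y111.59
G1 X137.95 Y139.14
M5
G0 X0.00 Y0.00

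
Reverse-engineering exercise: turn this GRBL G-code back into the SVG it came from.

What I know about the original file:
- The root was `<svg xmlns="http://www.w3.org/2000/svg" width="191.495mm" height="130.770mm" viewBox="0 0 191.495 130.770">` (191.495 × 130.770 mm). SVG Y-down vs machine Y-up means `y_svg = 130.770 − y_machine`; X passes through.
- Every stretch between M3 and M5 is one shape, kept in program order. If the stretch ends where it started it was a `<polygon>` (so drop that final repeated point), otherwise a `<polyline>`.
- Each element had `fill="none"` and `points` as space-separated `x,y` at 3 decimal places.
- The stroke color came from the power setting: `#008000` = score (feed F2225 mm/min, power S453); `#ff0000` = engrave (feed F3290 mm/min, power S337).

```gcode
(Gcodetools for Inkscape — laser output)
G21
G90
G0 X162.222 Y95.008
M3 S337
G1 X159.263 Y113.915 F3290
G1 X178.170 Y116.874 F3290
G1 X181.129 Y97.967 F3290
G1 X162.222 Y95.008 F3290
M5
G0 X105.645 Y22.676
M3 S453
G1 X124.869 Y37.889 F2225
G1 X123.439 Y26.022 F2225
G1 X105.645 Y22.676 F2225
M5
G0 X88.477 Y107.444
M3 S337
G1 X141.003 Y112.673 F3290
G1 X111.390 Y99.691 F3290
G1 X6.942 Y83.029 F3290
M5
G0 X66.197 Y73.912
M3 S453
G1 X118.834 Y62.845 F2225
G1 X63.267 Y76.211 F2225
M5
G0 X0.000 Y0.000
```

<svg xmlns="http://www.w3.org/2000/svg" width="191.495mm" height="130.770mm" viewBox="0 0 191.495 130.770">
  <polygon points="162.222,35.762 159.263,16.855 178.170,13.896 181.129,32.803" fill="none" stroke="#ff0000"/>
  <polygon points="105.645,108.094 124.869,92.881 123.439,104.748" fill="none" stroke="#008000"/>
  <polyline points="88.477,23.326 141.003,18.097 111.390,31.079 6.942,47.741" fill="none" stroke="#ff0000"/>
  <polyline points="66.197,56.858 118.834,67.925 63.267,54.559" fill="none" stroke="#008000"/>
</svg>

Each laser-on run becomes one SVG element. Flip Y back into SVG space with y_svg = 130.770 − y_machine.

Run 1: the run's S337 means `#ff0000` (engrave). The run returns to its start, so emit a `<polygon>` with points (Y-flipped): 162.222,35.762 159.263,16.855 178.170,13.896 181.129,32.803.

Run 2: S453 ⇒ score layer `#008000`. The run returns to its start, so emit a `<polygon>` with points (Y-flipped): 105.645,108.094 124.869,92.881 123.439,104.748.

Run 3: power S337 maps to stroke `#ff0000` (engrave). The run is open, so emit a `<polyline>` with points (Y-flipped): 88.477,23.326 141.003,18.097 111.390,31.079 6.942,47.741.

Run 4: the run's S453 means `#008000` (score). The run is open, so emit a `<polyline>` with points (Y-flipped): 66.197,56.858 118.834,67.925 63.267,54.559.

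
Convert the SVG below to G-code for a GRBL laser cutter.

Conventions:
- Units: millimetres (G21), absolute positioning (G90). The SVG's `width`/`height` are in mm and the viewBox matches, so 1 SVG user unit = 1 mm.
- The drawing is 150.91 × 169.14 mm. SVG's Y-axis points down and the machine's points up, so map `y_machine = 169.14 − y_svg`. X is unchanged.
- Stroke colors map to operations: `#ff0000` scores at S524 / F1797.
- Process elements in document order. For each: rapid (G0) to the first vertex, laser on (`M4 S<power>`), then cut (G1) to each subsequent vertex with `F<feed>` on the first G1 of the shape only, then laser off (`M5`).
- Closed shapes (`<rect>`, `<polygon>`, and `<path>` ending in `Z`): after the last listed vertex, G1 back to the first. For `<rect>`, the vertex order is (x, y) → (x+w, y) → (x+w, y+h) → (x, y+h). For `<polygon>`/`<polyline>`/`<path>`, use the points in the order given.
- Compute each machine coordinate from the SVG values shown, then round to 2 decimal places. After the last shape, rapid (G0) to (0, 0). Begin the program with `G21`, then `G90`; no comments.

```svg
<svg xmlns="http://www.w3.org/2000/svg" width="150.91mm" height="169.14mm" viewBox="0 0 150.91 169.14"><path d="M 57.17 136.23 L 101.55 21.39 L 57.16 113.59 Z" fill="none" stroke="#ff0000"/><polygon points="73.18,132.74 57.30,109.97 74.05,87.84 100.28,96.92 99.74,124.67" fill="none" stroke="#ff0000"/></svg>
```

1 u = 1 mm; y_m = 169.14 − y.

[1] `<path>` closed polygon, #ff0000→score S524 F1797: (57.17,32.91) → (101.55,147.75) → (57.16,55.55) → (57.17,32.91) (closed)

[2] `<polygon>` regular polygon, #ff0000→score S524 F1797: (73.18,36.40) → (57.30,59.17) → (74.05,81.30) → (100.28,72.22) → (99.74,44.47) → (73.18,36.40) (closed)

G21
G90
G0 X57.17 Y32.91
M4 S524
G1 X101.55 Y147.75 F1797
G1 X57.16 Y55.55
G1 X57.17 Y32.91
M5
G0 X73.18 Y36.40
M4 S524
G1 X57.30 Y59.17 F1797
G1 X74.05 Y81.30
G1 X100.28 Y72.22
G1 X99.74 Y44.47
G1 X73.18 Y36.40
M5
G0 X0.00 Y0.00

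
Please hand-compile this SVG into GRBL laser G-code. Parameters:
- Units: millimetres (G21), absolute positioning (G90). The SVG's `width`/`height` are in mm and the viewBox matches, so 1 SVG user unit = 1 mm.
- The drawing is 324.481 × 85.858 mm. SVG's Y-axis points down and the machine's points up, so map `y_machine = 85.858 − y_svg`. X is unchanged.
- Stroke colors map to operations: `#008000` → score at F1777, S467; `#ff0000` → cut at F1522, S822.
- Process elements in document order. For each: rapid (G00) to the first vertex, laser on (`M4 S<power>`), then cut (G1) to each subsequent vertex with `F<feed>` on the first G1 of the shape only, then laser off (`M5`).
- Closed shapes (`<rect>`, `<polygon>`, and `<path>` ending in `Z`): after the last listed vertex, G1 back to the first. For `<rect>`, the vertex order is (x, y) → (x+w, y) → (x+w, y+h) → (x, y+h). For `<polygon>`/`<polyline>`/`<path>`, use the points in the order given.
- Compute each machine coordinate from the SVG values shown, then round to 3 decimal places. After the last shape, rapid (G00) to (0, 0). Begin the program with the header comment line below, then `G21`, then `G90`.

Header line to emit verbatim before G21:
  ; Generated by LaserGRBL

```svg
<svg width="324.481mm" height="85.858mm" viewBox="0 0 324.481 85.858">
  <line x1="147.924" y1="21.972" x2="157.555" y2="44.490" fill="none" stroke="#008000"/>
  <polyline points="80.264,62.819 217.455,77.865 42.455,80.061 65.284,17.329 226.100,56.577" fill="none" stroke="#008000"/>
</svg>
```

1 u = 1 mm; y_m = 85.858 − y.

[1] `<line>` line segment, #008000→score S467 F1777: (147.924,63.886) → (157.555,41.368)

[2] `<polyline>` open polyline, #008000→score S467 F1777: (80.264,23.039) → (217.455,7.993) → (42.455,5.797) → (65.284,68.529) → (226.100,29.281)

; Generated by LaserGRBL
G21
G90
G00 X147.924 Y63.886
M4 S467
G1 X157.555 Y41.368 F1777
M5
G00 X80.264 Y23.039
M4 S467
G1 X217.455 Y7.993 F1777
G1 X42.455 Y5.797
G1 X65.284 Y68.529
G1 X226.100 Y29.281
M5
G00 X0.000 Y0.000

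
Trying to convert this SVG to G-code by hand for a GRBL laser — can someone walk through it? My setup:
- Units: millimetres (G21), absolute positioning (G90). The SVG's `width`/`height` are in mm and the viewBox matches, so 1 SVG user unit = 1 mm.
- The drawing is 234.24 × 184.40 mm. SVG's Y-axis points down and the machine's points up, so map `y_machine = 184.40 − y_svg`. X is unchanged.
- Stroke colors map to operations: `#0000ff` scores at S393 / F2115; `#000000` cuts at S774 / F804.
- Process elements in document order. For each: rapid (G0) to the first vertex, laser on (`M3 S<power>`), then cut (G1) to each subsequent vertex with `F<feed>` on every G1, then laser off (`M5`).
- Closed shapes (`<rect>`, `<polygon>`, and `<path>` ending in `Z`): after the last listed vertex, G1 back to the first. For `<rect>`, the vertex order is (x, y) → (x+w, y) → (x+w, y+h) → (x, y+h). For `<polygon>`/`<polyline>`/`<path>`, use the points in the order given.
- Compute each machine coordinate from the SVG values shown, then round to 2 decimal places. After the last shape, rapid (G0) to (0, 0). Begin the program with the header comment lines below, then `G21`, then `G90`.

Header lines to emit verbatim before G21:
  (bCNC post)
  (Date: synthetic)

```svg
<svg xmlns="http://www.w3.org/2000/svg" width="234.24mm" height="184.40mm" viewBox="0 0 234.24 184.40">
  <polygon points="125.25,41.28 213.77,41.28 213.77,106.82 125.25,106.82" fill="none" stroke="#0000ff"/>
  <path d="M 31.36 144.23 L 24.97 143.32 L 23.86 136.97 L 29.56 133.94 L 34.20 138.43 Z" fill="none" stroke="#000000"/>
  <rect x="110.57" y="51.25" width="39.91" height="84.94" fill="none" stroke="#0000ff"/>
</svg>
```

Since the viewBox matches the mm dimensions, user units are millimetres directly. The only transform is the Y-flip y_m = 184.40 − y_svg.

Shape 1 is a rectangle drawn with `<polygon>`. Its stroke #0000ff means score at S393, F2115. After flipping Y the toolpath is (125.25,143.12) → (213.77,143.12) → (213.77,77.58) → (125.25,77.58) → (125.25,143.12), returning to the start.

Shape 2 is a regular polygon drawn with `<path>`. Its stroke #000000 means cut at S774, F804. After flipping Y the toolpath is (31.36,40.17) → (24.97,41.08) → (23.86,47.43) → (29.56,50.46) → (34.20,45.97) → (31.36,40.17), returning to the start.

Shape 3 is a rectangle drawn with `<rect>`. Its stroke #0000ff means score at S393, F2115. After flipping Y the toolpath is (110.57,133.15) → (150.48,133.15) → (150.48,48.21) → (110.57,48.21) → (110.57,133.15), returning to the start.

(bCNC post)
(Date: synthetic)
G21
G90
G0 X125.25 Y143.12
M3 S393
G1 X213.77 Y143.12 F2115
G1 X213.77 Y77.58 F2115
G1 X125.25 Y77.58 F2115
G1 X125.25 Y143.12 F2115
M5
G0 X31.36 Y40.17
M3 S774
G1 X24.97 Y41.08 F804
G1 X23.86 Y47.43 F804
G1 X29.56 Y50.46 F804
G1 X34.20 Y45.97 F804
G1 X31.36 Y40.17 F804
M5
G0 X110.57 Y133.15
M3 S393
G1 X150.48 Y133.15 F2115
G1 X150.48 Y48.21 F2115
G1 X110.57 Y48.21 F2115
G1 X110.57 Y133.15 F2115
M5
G0 X0.00 Y0.00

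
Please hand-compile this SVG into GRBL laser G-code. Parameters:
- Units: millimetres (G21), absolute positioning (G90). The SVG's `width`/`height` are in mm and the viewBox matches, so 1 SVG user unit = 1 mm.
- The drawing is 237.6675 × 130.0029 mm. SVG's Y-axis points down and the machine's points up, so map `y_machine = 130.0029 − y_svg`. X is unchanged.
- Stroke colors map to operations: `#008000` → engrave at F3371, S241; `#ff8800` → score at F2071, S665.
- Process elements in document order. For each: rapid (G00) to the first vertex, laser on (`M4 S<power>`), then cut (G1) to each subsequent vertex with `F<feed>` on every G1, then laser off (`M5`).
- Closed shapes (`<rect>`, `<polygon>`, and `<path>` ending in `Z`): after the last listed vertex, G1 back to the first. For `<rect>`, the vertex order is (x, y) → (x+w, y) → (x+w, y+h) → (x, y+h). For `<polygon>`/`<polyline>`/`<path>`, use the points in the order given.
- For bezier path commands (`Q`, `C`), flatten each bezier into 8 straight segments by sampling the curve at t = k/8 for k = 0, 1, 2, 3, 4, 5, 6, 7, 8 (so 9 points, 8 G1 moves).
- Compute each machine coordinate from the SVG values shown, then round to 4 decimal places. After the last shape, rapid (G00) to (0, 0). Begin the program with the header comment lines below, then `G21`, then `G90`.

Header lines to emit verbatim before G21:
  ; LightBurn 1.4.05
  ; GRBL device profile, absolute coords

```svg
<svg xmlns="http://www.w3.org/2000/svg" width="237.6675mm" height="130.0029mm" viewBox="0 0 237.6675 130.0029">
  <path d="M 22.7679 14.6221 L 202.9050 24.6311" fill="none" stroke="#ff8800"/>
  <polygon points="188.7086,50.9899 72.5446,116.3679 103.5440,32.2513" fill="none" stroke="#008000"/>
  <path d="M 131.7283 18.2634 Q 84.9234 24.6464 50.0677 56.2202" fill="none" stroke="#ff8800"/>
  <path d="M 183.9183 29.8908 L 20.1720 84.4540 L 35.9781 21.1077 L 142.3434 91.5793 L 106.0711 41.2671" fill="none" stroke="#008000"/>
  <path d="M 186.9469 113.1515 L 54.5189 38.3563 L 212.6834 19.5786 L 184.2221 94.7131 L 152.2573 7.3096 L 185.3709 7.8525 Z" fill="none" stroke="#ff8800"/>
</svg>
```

; LightBurn 1.4.05
; GRBL device profile, absolute coords
G21
G90
G00 X22.7679 Y115.3808
M4 S665
G1 X202.9050 Y105.3718 F2071
M5
G00 X188.7086 Y79.0130
M4 S241
G1 X72.5446 Y13.6350 F3371
G1 X103.5440 Y97.7516 F3371
G1 X188.7086 Y79.0130 F3371
M5
G00 X131.7283 Y111.7395
M4 S665
G1 X120.2138 Y109.7501 F2071
G1 X109.0727 Y106.9736 F2071
G1 X98.3050 Y103.4098 F2071
G1 X87.9107 Y99.0588 F2071
G1 X77.8898 Y93.9206 F2071
G1 X68.2424 Y87.9952 F2071
G1 X58.9683 Y81.2825 F2071
G1 X50.0677 Y73.7827 F2071
M5
G00 X183.9183 Y100.1121
M4 S241
G1 X20.1720 Y45.5489 F3371
G1 X35.9781 Y108.8952 F3371
G1 X142.3434 Y38.4236 F3371
G1 X106.0711 Y88.7358 F3371
M5
G00 X186.9469 Y16.8514
M4 S665
G1 X54.5189 Y91.6466 F2071
G1 X212.6834 Y110.4243 F2071
G1 X184.2221 Y35.2898 F2071
G1 X152.2573 Y122.6933 F2071
G1 X185.3709 Y122.1504 F2071
G1 X186.9469 Y16.8514 F2071
M5
G00 X0.0000 Y0.0000

viewBox `0 0 237.6675 130.0029` with mm width/height → 1 unit = 1 mm. Flip: y_m = 130.0029 − y_svg.

**Shape 1** — `<path>` line segment, stroke `#ff8800` → score (S665, F2071). Machine vertices: (22.7679,115.3808) → (202.9050,105.3718). Open path.

**Shape 2** — `<polygon>` closed polygon, stroke `#008000` → engrave (S241, F3371). Machine vertices: (188.7086,79.0130) → (72.5446,13.6350) → (103.5440,97.7516) → (188.7086,79.0130). Closed: final G1 returns to the first vertex.

**Shape 3** — `<path>` quadratic bezier, stroke `#ff8800` → score (S665, F2071). Control points (SVG): P0=(131.7283,18.2634), P1=(84.9234,24.6464), P2=(50.0677,56.2202); sampled at t=k/8. Machine vertices: (131.7283,111.7395) → (120.2138,109.7501) → (109.0727,106.9736) → (98.3050,103.4098) → (87.9107,99.0588) → (77.8898,93.9206) → (68.2424,87.9952) → (58.9683,81.2825) → (50.0677,73.7827). Open path.

**Shape 4** — `<path>` open polyline, stroke `#008000` → engrave (S241, F3371). Machine vertices: (183.9183,100.1121) → (20.1720,45.5489) → (35.9781,108.8952) → (142.3434,38.4236) → (106.0711,88.7358). Open path.

**Shape 5** — `<path>` closed polygon, stroke `#ff8800` → score (S665, F2071). Machine vertices: (186.9469,16.8514) → (54.5189,91.6466) → (212.6834,110.4243) → (184.2221,35.2898) → (152.2573,122.6933) → (185.3709,122.1504) → (186.9469,16.8514). Closed: final G1 returns to the first vertex.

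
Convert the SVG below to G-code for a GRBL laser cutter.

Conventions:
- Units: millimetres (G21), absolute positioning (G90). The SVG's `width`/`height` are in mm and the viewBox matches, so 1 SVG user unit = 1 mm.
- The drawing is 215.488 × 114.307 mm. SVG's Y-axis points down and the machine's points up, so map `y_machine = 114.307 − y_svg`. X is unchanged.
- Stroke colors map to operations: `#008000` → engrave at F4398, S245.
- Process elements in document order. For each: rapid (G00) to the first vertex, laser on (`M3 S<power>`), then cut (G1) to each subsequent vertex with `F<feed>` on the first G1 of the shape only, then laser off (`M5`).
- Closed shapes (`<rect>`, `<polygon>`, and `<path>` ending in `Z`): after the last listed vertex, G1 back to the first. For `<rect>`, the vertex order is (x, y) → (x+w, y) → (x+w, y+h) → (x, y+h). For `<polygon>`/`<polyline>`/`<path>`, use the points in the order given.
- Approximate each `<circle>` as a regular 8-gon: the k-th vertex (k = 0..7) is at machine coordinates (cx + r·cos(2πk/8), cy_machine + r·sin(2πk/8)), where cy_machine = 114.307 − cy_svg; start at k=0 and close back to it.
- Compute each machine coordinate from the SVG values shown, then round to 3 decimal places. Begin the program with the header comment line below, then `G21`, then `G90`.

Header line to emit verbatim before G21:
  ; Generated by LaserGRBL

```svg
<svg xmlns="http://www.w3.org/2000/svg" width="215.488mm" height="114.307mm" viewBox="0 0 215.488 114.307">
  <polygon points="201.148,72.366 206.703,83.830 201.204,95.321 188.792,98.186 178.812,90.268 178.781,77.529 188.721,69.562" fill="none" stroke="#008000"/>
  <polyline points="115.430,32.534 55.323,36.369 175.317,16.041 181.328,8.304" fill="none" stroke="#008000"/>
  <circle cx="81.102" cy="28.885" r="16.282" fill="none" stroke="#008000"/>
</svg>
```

; Generated by LaserGRBL
G21
G90
G00 X201.148 Y41.941
M3 S245
G1 X206.703 Y30.477 F4398
G1 X201.204 Y18.986
G1 X188.792 Y16.121
G1 X178.812 Y24.039
G1 X178.781 Y36.778
G1 X188.721 Y44.745
G1 X201.148 Y41.941
M5
G00 X115.430 Y81.773
M3 S245
G1 X55.323 Y77.938 F4398
G1 X175.317 Y98.266
G1 X181.328 Y106.003
M5
G00 X97.384 Y85.422
M3 S245
G1 X92.615 Y96.935 F4398
G1 X81.102 Y101.704
G1 X69.589 Y96.935
G1 X64.820 Y85.422
G1 X69.589 Y73.909
G1 X81.102 Y69.140
G1 X92.615 Y73.909
G1 X97.384 Y85.422
M5

Since the viewBox matches the mm dimensions, user units are millimetres directly. The only transform is the Y-flip y_m = 114.307 − y_svg.

Shape 1 is a regular polygon drawn with `<polygon>`. Its stroke #008000 means engrave at S245, F4398. After flipping Y the toolpath is (201.148,41.941) → (206.703,30.477) → (201.204,18.986) → (188.792,16.121) → (178.812,24.039) → (178.781,36.778) → (188.721,44.745) → (201.148,41.941), returning to the start.

Shape 2 is a open polyline drawn with `<polyline>`. Its stroke #008000 means engrave at S245, F4398. After flipping Y the toolpath is (115.430,81.773) → (55.323,77.938) → (175.317,98.266) → (181.328,106.003).

Shape 3 is a circle drawn with `<circle>`. Its stroke #008000 means engrave at S245, F4398. After flipping Y the toolpath is (97.384,85.422) → (92.615,96.935) → (81.102,101.704) → (69.589,96.935) → (64.820,85.422) → (69.589,73.909) → (81.102,69.140) → (92.615,73.909) → (97.384,85.422), returning to the start.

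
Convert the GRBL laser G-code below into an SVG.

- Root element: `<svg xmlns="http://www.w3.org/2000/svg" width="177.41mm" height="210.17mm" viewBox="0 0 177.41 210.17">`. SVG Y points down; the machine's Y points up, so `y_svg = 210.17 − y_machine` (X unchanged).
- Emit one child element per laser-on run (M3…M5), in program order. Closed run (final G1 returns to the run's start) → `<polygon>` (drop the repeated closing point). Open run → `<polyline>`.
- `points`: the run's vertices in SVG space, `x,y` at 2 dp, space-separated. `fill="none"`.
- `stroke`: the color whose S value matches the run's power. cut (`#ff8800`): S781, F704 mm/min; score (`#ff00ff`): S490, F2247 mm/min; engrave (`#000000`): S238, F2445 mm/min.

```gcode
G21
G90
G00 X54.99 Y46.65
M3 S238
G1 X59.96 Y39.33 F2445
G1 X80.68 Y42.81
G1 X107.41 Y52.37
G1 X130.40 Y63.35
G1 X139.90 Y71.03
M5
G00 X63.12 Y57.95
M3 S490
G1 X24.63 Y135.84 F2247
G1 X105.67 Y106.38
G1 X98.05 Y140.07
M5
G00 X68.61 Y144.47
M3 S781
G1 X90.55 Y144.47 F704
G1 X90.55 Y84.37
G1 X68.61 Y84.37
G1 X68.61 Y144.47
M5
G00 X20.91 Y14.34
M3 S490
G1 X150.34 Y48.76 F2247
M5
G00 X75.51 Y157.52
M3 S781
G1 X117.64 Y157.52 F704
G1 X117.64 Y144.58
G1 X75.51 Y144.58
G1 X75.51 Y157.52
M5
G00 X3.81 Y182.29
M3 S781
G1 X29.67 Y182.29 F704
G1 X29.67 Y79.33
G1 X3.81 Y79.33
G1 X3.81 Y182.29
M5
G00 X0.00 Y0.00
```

Each laser-on run becomes one SVG element. Flip Y back into SVG space with y_svg = 210.17 − y_machine.

Run 1: S238 ⇒ engrave layer `#000000`. The run is open, so emit a `<polyline>` with points (Y-flipped): 54.99,163.52 59.96,170.84 80.68,167.36 107.41,157.80 130.40,146.82 139.90,139.14.

Run 2: the run's S490 means `#ff00ff` (score). The run is open, so emit a `<polyline>` with points (Y-flipped): 63.12,152.22 24.63,74.33 105.67,103.79 98.05,70.10.

Run 3: power S781 maps to stroke `#ff8800` (cut). The run returns to its start, so emit a `<polygon>` with points (Y-flipped): 68.61,65.70 90.55,65.70 90.55,125.80 68.61,125.80.

Run 4: S490 ⇒ score layer `#ff00ff`. The run is open, so emit a `<polyline>` with points (Y-flipped): 20.91,195.83 150.34,161.41.

Run 5: S781 ⇒ cut layer `#ff8800`. The run returns to its start, so emit a `<polygon>` with points (Y-flipped): 75.51,52.65 117.64,52.65 117.64,65.59 75.51,65.59.

Run 6: power S781 maps to stroke `#ff8800` (cut). The run returns to its start, so emit a `<polygon>` with points (Y-flipped): 3.81,27.88 29.67,27.88 29.67,130.84 3.81,130.84.

<svg xmlns="http://www.w3.org/2000/svg" width="177.41mm" height="210.17mm" viewBox="0 0 177.41 210.17">
  <polyline points="54.99,163.52 59.96,170.84 80.68,167.36 107.41,157.80 130.40,146.82 139.90,139.14" fill="none" stroke="#000000"/>
  <polyline points="63.12,152.22 24.63,74.33 105.67,103.79 98.05,70.10" fill="none" stroke="#ff00ff"/>
  <polygon points="68.61,65.70 90.55,65.70 90.55,125.80 68.61,125.80" fill="none" stroke="#ff8800"/>
  <polyline points="20.91,195.83 150.34,161.41" fill="none" stroke="#ff00ff"/>
  <polygon points="75.51,52.65 117.64,52.65 117.64,65.59 75.51,65.59" fill="none" stroke="#ff8800"/>
  <polygon points="3.81,27.88 29.67,27.88 29.67,130.84 3.81,130.84" fill="none" stroke="#ff8800"/>
</svg>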